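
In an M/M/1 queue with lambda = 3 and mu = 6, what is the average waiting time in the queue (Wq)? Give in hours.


rho = 3/6; Wq = rho/(mu - lambda) = 0.1667 hours

0.1667 hours


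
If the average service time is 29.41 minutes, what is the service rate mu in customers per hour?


mu = 60 / avg_service_time = 60 / 29.41 = 2.04 per hour

2.04 per hour


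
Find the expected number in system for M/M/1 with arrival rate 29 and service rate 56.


rho = 29/56; L = rho/(1-rho) = 1.07

1.07


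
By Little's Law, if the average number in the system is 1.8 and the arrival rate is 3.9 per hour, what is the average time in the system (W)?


W = L / lambda = 1.8 / 3.9 = 0.4615 hours

0.4615 hours


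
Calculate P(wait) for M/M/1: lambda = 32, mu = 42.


P(wait) = rho = lambda/mu = 32/42 = 0.7619

0.7619


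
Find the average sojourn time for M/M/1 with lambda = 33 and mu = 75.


W = 1/(mu - lambda) = 1/(75 - 33) = 0.0238 hours

0.0238 hours


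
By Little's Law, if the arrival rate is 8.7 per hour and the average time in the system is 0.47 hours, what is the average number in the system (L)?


L = lambda * W = 8.7 * 0.47 = 4.09

4.09


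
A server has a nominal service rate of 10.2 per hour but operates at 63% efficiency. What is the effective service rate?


Effective rate = mu * efficiency = 10.2 * 0.63 = 6.43 per hour

6.43 per hour


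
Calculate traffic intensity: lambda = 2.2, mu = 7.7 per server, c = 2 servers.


rho = lambda / (c * mu) = 2.2 / (2 * 7.7) = 0.1429

0.1429


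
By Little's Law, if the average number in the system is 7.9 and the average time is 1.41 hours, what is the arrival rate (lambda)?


lambda = L / W = 7.9 / 1.41 = 5.6 per hour

5.6 per hour


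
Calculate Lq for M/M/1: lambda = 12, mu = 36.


rho = 12/36; Lq = rho^2/(1-rho) = 0.17

0.17


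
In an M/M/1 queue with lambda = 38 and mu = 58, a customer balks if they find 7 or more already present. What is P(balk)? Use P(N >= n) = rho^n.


P(N >= 7) = rho^7 = (38/58)^7 = 0.0518

0.0518


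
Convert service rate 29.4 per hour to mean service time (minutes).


Mean service time = 60/mu = 60/29.4 = 2.04 minutes

2.04 minutes


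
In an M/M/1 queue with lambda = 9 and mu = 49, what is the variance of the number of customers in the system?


rho = 9/49; Var(N) = rho/(1-rho)^2 = 0.28

0.28


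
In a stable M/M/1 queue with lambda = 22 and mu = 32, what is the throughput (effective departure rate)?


For a stable queue (lambda < mu), throughput = lambda = 22 per hour

22 per hour


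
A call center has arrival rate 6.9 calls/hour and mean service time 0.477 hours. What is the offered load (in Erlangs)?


Offered load a = lambda * E[S] = 6.9 * 0.477 = 3.29 Erlangs

3.29 Erlangs


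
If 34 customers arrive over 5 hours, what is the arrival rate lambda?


lambda = total arrivals / time = 34 / 5 = 6.8 per hour

6.8 per hour


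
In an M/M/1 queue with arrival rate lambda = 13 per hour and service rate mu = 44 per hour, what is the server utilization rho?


rho = lambda/mu = 13/44 = 0.2955

0.2955


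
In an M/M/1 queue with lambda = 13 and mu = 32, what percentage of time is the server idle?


Idle fraction = (1 - rho) * 100 = (1 - 13/32) * 100 = 59.4%

59.4%


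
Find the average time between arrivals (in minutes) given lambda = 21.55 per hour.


Mean interarrival time = 60/lambda = 60/21.55 = 2.78 minutes

2.78 minutes


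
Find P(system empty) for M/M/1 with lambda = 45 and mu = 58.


P0 = 1 - rho = 1 - 45/58 = 0.2241

0.2241


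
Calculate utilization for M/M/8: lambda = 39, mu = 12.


rho = lambda/(c*mu) = 39/(8*12) = 0.4063

0.4063


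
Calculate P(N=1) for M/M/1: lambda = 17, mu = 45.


rho = 17/45; P(n) = (1-rho)*rho^n = (1-17/45)*(17/45)^1 = 0.2351

0.2351


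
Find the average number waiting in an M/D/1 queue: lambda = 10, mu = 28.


M/D/1: Lq = rho^2 / (2*(1-rho)) where rho = 10/28; Lq = 0.1

0.1


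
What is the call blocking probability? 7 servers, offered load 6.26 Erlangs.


B(N,A) = (A^N/N!) / sum(A^k/k!, k=0..N) with N=7, A=6.26 = 0.2019

0.2019


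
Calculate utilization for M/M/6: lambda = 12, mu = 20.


rho = lambda/(c*mu) = 12/(6*20) = 0.1

0.1


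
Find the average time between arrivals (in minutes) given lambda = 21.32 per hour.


Mean interarrival time = 60/lambda = 60/21.32 = 2.81 minutes

2.81 minutes


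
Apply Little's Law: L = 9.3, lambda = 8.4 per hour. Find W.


W = L / lambda = 9.3 / 8.4 = 1.1071 hours

1.1071 hours


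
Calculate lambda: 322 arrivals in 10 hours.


lambda = total arrivals / time = 322 / 10 = 32.2 per hour

32.2 per hour


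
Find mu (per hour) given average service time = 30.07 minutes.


mu = 60 / avg_service_time = 60 / 30.07 = 2.0 per hour

2.0 per hour


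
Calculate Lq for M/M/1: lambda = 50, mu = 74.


rho = 50/74; Lq = rho^2/(1-rho) = 1.41

1.41


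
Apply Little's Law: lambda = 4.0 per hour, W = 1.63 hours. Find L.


L = lambda * W = 4.0 * 1.63 = 6.52

6.52


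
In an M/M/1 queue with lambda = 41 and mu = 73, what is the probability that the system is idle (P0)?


P0 = 1 - rho = 1 - 41/73 = 0.4384

0.4384


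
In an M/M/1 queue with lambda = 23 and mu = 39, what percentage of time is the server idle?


Idle fraction = (1 - rho) * 100 = (1 - 23/39) * 100 = 41.0%

41.0%


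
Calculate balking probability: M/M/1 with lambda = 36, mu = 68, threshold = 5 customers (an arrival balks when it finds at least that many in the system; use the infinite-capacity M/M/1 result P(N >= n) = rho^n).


P(N >= 5) = rho^5 = (36/68)^5 = 0.0416

0.0416


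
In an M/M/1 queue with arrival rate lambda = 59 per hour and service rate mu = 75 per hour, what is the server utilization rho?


rho = lambda/mu = 59/75 = 0.7867

0.7867


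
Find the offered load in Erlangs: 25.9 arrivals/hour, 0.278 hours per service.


Offered load a = lambda * E[S] = 25.9 * 0.278 = 7.2 Erlangs

7.2 Erlangs


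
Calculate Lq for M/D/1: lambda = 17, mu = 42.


M/D/1: Lq = rho^2 / (2*(1-rho)) where rho = 17/42; Lq = 0.14

0.14


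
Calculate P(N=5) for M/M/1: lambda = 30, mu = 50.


rho = 30/50; P(n) = (1-rho)*rho^n = (1-30/50)*(30/50)^5 = 0.0311

0.0311


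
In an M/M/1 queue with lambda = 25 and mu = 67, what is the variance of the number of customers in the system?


rho = 25/67; Var(N) = rho/(1-rho)^2 = 0.95

0.95


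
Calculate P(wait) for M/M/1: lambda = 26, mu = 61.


P(wait) = rho = lambda/mu = 26/61 = 0.4262

0.4262


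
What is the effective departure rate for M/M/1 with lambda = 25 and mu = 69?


For a stable queue (lambda < mu), throughput = lambda = 25 per hour

25 per hour


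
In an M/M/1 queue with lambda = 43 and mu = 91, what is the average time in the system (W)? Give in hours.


W = 1/(mu - lambda) = 1/(91 - 43) = 0.0208 hours

0.0208 hours


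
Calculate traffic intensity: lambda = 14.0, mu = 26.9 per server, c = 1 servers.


rho = lambda / (c * mu) = 14.0 / (1 * 26.9) = 0.5204

0.5204


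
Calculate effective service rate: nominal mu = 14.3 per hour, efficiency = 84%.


Effective rate = mu * efficiency = 14.3 * 0.84 = 12.01 per hour

12.01 per hour


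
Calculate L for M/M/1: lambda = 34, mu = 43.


rho = 34/43; L = rho/(1-rho) = 3.78

3.78


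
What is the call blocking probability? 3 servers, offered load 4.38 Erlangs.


B(N,A) = (A^N/N!) / sum(A^k/k!, k=0..N) with N=3, A=4.38 = 0.4833

0.4833


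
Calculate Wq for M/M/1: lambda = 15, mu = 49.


rho = 15/49; Wq = rho/(mu - lambda) = 0.009 hours

0.009 hours


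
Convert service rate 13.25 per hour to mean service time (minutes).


Mean service time = 60/mu = 60/13.25 = 4.53 minutes

4.53 minutes


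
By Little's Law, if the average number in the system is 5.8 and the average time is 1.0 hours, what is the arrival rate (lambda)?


lambda = L / W = 5.8 / 1.0 = 5.8 per hour

5.8 per hour


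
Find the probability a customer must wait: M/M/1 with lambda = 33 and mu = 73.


P(wait) = rho = lambda/mu = 33/73 = 0.4521

0.4521


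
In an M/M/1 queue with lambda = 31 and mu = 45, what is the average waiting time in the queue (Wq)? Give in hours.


rho = 31/45; Wq = rho/(mu - lambda) = 0.0492 hours

0.0492 hours


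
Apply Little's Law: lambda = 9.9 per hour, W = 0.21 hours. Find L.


L = lambda * W = 9.9 * 0.21 = 2.08

2.08


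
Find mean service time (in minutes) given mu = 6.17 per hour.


Mean service time = 60/mu = 60/6.17 = 9.72 minutes

9.72 minutes


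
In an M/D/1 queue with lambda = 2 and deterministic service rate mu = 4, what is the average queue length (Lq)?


M/D/1: Lq = rho^2 / (2*(1-rho)) where rho = 2/4; Lq = 0.25

0.25


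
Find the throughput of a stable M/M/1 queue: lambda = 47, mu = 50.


For a stable queue (lambda < mu), throughput = lambda = 47 per hour

47 per hour


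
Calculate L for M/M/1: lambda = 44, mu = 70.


rho = 44/70; L = rho/(1-rho) = 1.69

1.69


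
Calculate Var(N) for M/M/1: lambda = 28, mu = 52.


rho = 28/52; Var(N) = rho/(1-rho)^2 = 2.53

2.53


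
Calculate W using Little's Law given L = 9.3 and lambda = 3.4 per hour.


W = L / lambda = 9.3 / 3.4 = 2.7353 hours

2.7353 hours


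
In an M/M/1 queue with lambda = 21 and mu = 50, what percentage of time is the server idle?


Idle fraction = (1 - rho) * 100 = (1 - 21/50) * 100 = 58.0%

58.0%


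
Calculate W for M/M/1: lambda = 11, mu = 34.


W = 1/(mu - lambda) = 1/(34 - 11) = 0.0435 hours

0.0435 hours


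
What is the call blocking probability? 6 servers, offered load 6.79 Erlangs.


B(N,A) = (A^N/N!) / sum(A^k/k!, k=0..N) with N=6, A=6.79 = 0.318

0.318


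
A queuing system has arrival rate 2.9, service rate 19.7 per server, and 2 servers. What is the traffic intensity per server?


rho = lambda / (c * mu) = 2.9 / (2 * 19.7) = 0.0736

0.0736


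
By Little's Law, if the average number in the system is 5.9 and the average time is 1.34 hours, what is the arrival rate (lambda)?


lambda = L / W = 5.9 / 1.34 = 4.4 per hour

4.4 per hour


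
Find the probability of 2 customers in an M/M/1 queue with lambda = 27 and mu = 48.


rho = 27/48; P(n) = (1-rho)*rho^n = (1-27/48)*(27/48)^2 = 0.1384

0.1384


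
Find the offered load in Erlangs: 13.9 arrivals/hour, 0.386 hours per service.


Offered load a = lambda * E[S] = 13.9 * 0.386 = 5.37 Erlangs

5.37 Erlangs


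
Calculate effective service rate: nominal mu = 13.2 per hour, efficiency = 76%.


Effective rate = mu * efficiency = 13.2 * 0.76 = 10.03 per hour

10.03 per hour


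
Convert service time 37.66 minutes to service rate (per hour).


mu = 60 / avg_service_time = 60 / 37.66 = 1.59 per hour

1.59 per hour


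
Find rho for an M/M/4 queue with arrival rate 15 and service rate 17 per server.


rho = lambda/(c*mu) = 15/(4*17) = 0.2206

0.2206


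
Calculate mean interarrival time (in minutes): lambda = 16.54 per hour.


Mean interarrival time = 60/lambda = 60/16.54 = 3.63 minutes

3.63 minutes


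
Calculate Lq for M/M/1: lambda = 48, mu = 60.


rho = 48/60; Lq = rho^2/(1-rho) = 3.2

3.2


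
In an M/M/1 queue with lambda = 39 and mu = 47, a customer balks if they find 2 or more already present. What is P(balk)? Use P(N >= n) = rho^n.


P(N >= 2) = rho^2 = (39/47)^2 = 0.6885

0.6885


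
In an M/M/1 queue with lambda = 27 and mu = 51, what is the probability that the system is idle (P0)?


P0 = 1 - rho = 1 - 27/51 = 0.4706

0.4706


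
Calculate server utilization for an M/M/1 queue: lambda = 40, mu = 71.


rho = lambda/mu = 40/71 = 0.5634

0.5634


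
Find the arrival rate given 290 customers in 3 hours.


lambda = total arrivals / time = 290 / 3 = 96.67 per hour

96.67 per hour


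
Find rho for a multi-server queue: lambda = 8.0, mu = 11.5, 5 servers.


rho = lambda / (c * mu) = 8.0 / (5 * 11.5) = 0.1391

0.1391


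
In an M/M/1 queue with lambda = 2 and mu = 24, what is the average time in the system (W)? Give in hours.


W = 1/(mu - lambda) = 1/(24 - 2) = 0.0455 hours

0.0455 hours


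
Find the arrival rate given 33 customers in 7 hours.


lambda = total arrivals / time = 33 / 7 = 4.71 per hour

4.71 per hour


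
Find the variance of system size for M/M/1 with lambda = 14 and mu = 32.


rho = 14/32; Var(N) = rho/(1-rho)^2 = 1.38

1.38


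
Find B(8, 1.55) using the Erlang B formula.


B(N,A) = (A^N/N!) / sum(A^k/k!, k=0..N) with N=8, A=1.55 = 0.0002

0.0002


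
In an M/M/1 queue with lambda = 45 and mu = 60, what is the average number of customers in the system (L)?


rho = 45/60; L = rho/(1-rho) = 3.0

3.0


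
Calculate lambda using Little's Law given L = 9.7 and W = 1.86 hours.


lambda = L / W = 9.7 / 1.86 = 5.22 per hour

5.22 per hour


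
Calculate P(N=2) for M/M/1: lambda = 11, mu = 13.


rho = 11/13; P(n) = (1-rho)*rho^n = (1-11/13)*(11/13)^2 = 0.1102

0.1102


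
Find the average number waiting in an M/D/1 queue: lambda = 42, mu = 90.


M/D/1: Lq = rho^2 / (2*(1-rho)) where rho = 42/90; Lq = 0.2

0.2


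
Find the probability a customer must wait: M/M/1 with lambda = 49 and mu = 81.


P(wait) = rho = lambda/mu = 49/81 = 0.6049

0.6049


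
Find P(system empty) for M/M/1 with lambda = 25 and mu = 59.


P0 = 1 - rho = 1 - 25/59 = 0.5763

0.5763


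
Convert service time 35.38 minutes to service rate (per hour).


mu = 60 / avg_service_time = 60 / 35.38 = 1.7 per hour

1.7 per hour


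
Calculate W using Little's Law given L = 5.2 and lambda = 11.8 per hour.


W = L / lambda = 5.2 / 11.8 = 0.4407 hours

0.4407 hours


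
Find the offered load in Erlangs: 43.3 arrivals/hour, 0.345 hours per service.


Offered load a = lambda * E[S] = 43.3 * 0.345 = 14.94 Erlangs

14.94 Erlangs


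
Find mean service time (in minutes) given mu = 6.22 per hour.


Mean service time = 60/mu = 60/6.22 = 9.65 minutes

9.65 minutes


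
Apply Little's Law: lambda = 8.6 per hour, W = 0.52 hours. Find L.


L = lambda * W = 8.6 * 0.52 = 4.47

4.47


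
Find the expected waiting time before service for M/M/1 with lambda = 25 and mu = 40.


rho = 25/40; Wq = rho/(mu - lambda) = 0.0417 hours

0.0417 hours


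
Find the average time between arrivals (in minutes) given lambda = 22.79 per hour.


Mean interarrival time = 60/lambda = 60/22.79 = 2.63 minutes

2.63 minutes


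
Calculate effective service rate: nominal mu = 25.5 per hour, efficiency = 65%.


Effective rate = mu * efficiency = 25.5 * 0.65 = 16.58 per hour

16.58 per hour


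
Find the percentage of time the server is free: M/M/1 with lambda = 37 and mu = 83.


Idle fraction = (1 - rho) * 100 = (1 - 37/83) * 100 = 55.4%

55.4%


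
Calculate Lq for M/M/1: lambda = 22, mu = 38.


rho = 22/38; Lq = rho^2/(1-rho) = 0.8

0.8


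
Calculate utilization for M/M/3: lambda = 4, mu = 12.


rho = lambda/(c*mu) = 4/(3*12) = 0.1111

0.1111


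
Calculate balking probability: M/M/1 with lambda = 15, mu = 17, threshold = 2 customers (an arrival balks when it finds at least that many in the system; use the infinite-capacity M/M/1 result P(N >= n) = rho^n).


P(N >= 2) = rho^2 = (15/17)^2 = 0.7785

0.7785


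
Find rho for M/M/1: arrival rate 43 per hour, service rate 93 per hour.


rho = lambda/mu = 43/93 = 0.4624

0.4624


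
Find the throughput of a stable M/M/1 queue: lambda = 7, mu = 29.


For a stable queue (lambda < mu), throughput = lambda = 7 per hour

7 per hour


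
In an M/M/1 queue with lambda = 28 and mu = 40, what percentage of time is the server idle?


Idle fraction = (1 - rho) * 100 = (1 - 28/40) * 100 = 30.0%

30.0%


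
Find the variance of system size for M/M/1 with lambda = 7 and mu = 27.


rho = 7/27; Var(N) = rho/(1-rho)^2 = 0.47

0.47


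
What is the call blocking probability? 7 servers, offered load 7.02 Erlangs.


B(N,A) = (A^N/N!) / sum(A^k/k!, k=0..N) with N=7, A=7.02 = 0.2501

0.2501


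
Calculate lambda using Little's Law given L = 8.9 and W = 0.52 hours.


lambda = L / W = 8.9 / 0.52 = 17.12 per hour

17.12 per hour


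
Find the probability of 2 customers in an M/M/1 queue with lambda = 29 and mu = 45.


rho = 29/45; P(n) = (1-rho)*rho^n = (1-29/45)*(29/45)^2 = 0.1477

0.1477


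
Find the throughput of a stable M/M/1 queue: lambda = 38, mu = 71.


For a stable queue (lambda < mu), throughput = lambda = 38 per hour

38 per hour


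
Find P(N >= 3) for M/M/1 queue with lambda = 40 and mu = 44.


P(N >= 3) = rho^3 = (40/44)^3 = 0.7513

0.7513


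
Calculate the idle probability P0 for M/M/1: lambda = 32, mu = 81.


P0 = 1 - rho = 1 - 32/81 = 0.6049

0.6049


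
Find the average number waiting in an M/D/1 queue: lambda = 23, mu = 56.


M/D/1: Lq = rho^2 / (2*(1-rho)) where rho = 23/56; Lq = 0.14

0.14


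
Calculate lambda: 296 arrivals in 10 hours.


lambda = total arrivals / time = 296 / 10 = 29.6 per hour

29.6 per hour


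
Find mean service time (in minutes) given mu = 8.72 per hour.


Mean service time = 60/mu = 60/8.72 = 6.88 minutes

6.88 minutes


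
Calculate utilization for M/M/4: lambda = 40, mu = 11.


rho = lambda/(c*mu) = 40/(4*11) = 0.9091

0.9091


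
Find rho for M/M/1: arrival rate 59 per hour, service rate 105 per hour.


rho = lambda/mu = 59/105 = 0.5619

0.5619


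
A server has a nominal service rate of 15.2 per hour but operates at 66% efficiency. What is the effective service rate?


Effective rate = mu * efficiency = 15.2 * 0.66 = 10.03 per hour

10.03 per hour


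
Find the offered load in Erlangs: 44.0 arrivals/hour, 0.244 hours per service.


Offered load a = lambda * E[S] = 44.0 * 0.244 = 10.74 Erlangs

10.74 Erlangs


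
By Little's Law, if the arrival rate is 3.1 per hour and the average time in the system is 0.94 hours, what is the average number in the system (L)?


L = lambda * W = 3.1 * 0.94 = 2.91

2.91


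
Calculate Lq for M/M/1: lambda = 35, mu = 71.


rho = 35/71; Lq = rho^2/(1-rho) = 0.48

0.48


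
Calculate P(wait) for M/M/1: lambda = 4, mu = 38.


P(wait) = rho = lambda/mu = 4/38 = 0.1053

0.1053


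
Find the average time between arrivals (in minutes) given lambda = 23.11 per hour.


Mean interarrival time = 60/lambda = 60/23.11 = 2.6 minutes

2.6 minutes


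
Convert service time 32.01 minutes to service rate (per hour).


mu = 60 / avg_service_time = 60 / 32.01 = 1.87 per hour

1.87 per hour


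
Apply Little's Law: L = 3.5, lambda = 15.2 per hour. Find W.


W = L / lambda = 3.5 / 15.2 = 0.2303 hours

0.2303 hours


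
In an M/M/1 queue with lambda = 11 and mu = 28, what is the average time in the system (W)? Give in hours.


W = 1/(mu - lambda) = 1/(28 - 11) = 0.0588 hours

0.0588 hours


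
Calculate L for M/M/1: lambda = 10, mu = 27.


rho = 10/27; L = rho/(1-rho) = 0.59

0.59


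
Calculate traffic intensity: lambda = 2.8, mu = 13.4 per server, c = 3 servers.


rho = lambda / (c * mu) = 2.8 / (3 * 13.4) = 0.0697

0.0697


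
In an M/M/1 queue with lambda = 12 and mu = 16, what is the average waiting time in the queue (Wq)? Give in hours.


rho = 12/16; Wq = rho/(mu - lambda) = 0.1875 hours

0.1875 hours


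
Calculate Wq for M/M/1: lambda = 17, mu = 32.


rho = 17/32; Wq = rho/(mu - lambda) = 0.0354 hours

0.0354 hours


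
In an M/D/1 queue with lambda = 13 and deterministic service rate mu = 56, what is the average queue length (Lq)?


M/D/1: Lq = rho^2 / (2*(1-rho)) where rho = 13/56; Lq = 0.04

0.04


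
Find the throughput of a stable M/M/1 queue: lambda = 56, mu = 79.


For a stable queue (lambda < mu), throughput = lambda = 56 per hour

56 per hour


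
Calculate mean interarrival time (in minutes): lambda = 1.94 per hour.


Mean interarrival time = 60/lambda = 60/1.94 = 30.93 minutes

30.93 minutes


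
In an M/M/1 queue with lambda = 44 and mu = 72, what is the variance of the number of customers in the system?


rho = 44/72; Var(N) = rho/(1-rho)^2 = 4.04

4.04


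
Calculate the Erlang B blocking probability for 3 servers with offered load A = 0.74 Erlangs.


B(N,A) = (A^N/N!) / sum(A^k/k!, k=0..N) with N=3, A=0.74 = 0.0324

0.0324


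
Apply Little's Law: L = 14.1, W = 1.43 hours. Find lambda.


lambda = L / W = 14.1 / 1.43 = 9.86 per hour

9.86 per hour


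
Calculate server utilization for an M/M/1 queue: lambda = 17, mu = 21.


rho = lambda/mu = 17/21 = 0.8095

0.8095


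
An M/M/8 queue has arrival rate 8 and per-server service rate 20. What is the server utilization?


rho = lambda/(c*mu) = 8/(8*20) = 0.05

0.05


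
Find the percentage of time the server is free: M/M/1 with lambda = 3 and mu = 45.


Idle fraction = (1 - rho) * 100 = (1 - 3/45) * 100 = 93.3%

93.3%


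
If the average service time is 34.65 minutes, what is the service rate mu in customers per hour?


mu = 60 / avg_service_time = 60 / 34.65 = 1.73 per hour

1.73 per hour


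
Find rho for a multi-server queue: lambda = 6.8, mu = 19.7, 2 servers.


rho = lambda / (c * mu) = 6.8 / (2 * 19.7) = 0.1726

0.1726


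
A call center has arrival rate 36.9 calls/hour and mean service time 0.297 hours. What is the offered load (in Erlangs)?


Offered load a = lambda * E[S] = 36.9 * 0.297 = 10.96 Erlangs

10.96 Erlangs


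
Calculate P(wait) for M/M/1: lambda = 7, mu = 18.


P(wait) = rho = lambda/mu = 7/18 = 0.3889

0.3889


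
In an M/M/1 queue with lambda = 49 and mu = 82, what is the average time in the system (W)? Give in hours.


W = 1/(mu - lambda) = 1/(82 - 49) = 0.0303 hours

0.0303 hours


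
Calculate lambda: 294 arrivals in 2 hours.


lambda = total arrivals / time = 294 / 2 = 147.0 per hour

147.0 per hour


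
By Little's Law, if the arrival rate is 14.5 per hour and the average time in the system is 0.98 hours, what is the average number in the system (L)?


L = lambda * W = 14.5 * 0.98 = 14.21

14.21


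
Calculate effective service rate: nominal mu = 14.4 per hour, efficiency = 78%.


Effective rate = mu * efficiency = 14.4 * 0.78 = 11.23 per hour

11.23 per hour


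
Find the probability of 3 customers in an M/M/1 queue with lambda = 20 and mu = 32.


rho = 20/32; P(n) = (1-rho)*rho^n = (1-20/32)*(20/32)^3 = 0.0916

0.0916


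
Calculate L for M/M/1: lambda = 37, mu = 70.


rho = 37/70; L = rho/(1-rho) = 1.12

1.12


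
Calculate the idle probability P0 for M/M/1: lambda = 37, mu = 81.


P0 = 1 - rho = 1 - 37/81 = 0.5432

0.5432


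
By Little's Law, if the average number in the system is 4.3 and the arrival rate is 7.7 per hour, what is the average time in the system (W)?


W = L / lambda = 4.3 / 7.7 = 0.5584 hours

0.5584 hours


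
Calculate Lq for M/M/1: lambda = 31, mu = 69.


rho = 31/69; Lq = rho^2/(1-rho) = 0.37

0.37


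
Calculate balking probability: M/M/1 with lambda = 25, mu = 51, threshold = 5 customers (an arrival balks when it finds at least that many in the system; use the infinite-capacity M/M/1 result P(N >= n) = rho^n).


P(N >= 5) = rho^5 = (25/51)^5 = 0.0283

0.0283


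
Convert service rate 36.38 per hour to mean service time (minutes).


Mean service time = 60/mu = 60/36.38 = 1.65 minutes

1.65 minutes


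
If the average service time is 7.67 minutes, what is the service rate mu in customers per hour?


mu = 60 / avg_service_time = 60 / 7.67 = 7.82 per hour

7.82 per hour


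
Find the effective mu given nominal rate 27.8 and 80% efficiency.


Effective rate = mu * efficiency = 27.8 * 0.8 = 22.24 per hour

22.24 per hour


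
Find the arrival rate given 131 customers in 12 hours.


lambda = total arrivals / time = 131 / 12 = 10.92 per hour

10.92 per hour


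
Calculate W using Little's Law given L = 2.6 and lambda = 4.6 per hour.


W = L / lambda = 2.6 / 4.6 = 0.5652 hours

0.5652 hours


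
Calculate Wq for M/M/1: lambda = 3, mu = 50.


rho = 3/50; Wq = rho/(mu - lambda) = 0.0013 hours

0.0013 hours


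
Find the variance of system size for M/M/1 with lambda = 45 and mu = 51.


rho = 45/51; Var(N) = rho/(1-rho)^2 = 63.75

63.75


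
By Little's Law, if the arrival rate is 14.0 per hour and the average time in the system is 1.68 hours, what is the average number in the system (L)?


L = lambda * W = 14.0 * 1.68 = 23.52

23.52


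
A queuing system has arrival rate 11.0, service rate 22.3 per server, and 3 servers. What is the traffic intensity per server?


rho = lambda / (c * mu) = 11.0 / (3 * 22.3) = 0.1644

0.1644


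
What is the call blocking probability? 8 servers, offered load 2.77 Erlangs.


B(N,A) = (A^N/N!) / sum(A^k/k!, k=0..N) with N=8, A=2.77 = 0.0054

0.0054


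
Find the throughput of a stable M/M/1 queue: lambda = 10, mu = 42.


For a stable queue (lambda < mu), throughput = lambda = 10 per hour

10 per hour


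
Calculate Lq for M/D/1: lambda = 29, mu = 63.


M/D/1: Lq = rho^2 / (2*(1-rho)) where rho = 29/63; Lq = 0.2

0.2


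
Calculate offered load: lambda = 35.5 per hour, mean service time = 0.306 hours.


Offered load a = lambda * E[S] = 35.5 * 0.306 = 10.86 Erlangs

10.86 Erlangs


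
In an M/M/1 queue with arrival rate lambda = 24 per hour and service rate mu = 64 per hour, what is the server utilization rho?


rho = lambda/mu = 24/64 = 0.375

0.375


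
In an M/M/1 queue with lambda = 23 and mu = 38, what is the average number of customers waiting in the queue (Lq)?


rho = 23/38; Lq = rho^2/(1-rho) = 0.93

0.93


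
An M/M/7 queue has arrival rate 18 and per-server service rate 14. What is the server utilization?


rho = lambda/(c*mu) = 18/(7*14) = 0.1837

0.1837


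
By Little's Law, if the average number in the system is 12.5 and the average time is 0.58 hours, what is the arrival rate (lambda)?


lambda = L / W = 12.5 / 0.58 = 21.55 per hour

21.55 per hour


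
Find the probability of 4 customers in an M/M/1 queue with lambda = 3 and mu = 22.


rho = 3/22; P(n) = (1-rho)*rho^n = (1-3/22)*(3/22)^4 = 0.0003

0.0003


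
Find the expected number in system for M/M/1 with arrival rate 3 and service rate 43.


rho = 3/43; L = rho/(1-rho) = 0.07

0.07


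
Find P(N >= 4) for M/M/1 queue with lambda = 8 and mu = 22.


P(N >= 4) = rho^4 = (8/22)^4 = 0.0175

0.0175


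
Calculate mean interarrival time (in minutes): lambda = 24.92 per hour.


Mean interarrival time = 60/lambda = 60/24.92 = 2.41 minutes

2.41 minutes


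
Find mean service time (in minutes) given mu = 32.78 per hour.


Mean service time = 60/mu = 60/32.78 = 1.83 minutes

1.83 minutes


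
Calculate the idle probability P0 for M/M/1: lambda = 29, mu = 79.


P0 = 1 - rho = 1 - 29/79 = 0.6329

0.6329


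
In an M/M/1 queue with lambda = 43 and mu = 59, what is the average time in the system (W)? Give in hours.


W = 1/(mu - lambda) = 1/(59 - 43) = 0.0625 hours

0.0625 hours


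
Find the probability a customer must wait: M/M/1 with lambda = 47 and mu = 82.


P(wait) = rho = lambda/mu = 47/82 = 0.5732

0.5732


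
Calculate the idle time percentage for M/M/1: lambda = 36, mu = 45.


Idle fraction = (1 - rho) * 100 = (1 - 36/45) * 100 = 20.0%

20.0%


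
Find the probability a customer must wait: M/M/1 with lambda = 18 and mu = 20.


P(wait) = rho = lambda/mu = 18/20 = 0.9

0.9


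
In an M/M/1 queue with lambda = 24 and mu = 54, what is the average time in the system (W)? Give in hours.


W = 1/(mu - lambda) = 1/(54 - 24) = 0.0333 hours

0.0333 hours


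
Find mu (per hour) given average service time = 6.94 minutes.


mu = 60 / avg_service_time = 60 / 6.94 = 8.65 per hour

8.65 per hour


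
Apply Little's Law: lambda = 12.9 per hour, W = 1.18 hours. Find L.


L = lambda * W = 12.9 * 1.18 = 15.22

15.22


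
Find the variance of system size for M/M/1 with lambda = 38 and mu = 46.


rho = 38/46; Var(N) = rho/(1-rho)^2 = 27.31

27.31


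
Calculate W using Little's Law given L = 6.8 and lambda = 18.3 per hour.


W = L / lambda = 6.8 / 18.3 = 0.3716 hours

0.3716 hours


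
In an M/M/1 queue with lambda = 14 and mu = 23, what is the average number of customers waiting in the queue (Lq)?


rho = 14/23; Lq = rho^2/(1-rho) = 0.95

0.95


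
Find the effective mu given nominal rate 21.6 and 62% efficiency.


Effective rate = mu * efficiency = 21.6 * 0.62 = 13.39 per hour

13.39 per hour


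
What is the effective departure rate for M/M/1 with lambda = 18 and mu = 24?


For a stable queue (lambda < mu), throughput = lambda = 18 per hour

18 per hour


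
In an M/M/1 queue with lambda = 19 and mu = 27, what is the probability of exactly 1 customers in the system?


rho = 19/27; P(n) = (1-rho)*rho^n = (1-19/27)*(19/27)^1 = 0.2085

0.2085


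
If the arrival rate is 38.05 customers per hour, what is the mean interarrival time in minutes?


Mean interarrival time = 60/lambda = 60/38.05 = 1.58 minutes

1.58 minutes


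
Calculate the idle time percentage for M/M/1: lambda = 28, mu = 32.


Idle fraction = (1 - rho) * 100 = (1 - 28/32) * 100 = 12.5%

12.5%


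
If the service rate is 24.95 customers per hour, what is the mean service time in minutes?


Mean service time = 60/mu = 60/24.95 = 2.4 minutes

2.4 minutes


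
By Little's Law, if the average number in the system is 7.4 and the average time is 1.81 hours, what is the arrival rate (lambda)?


lambda = L / W = 7.4 / 1.81 = 4.09 per hour

4.09 per hour


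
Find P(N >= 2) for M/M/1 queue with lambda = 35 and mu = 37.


P(N >= 2) = rho^2 = (35/37)^2 = 0.8948

0.8948


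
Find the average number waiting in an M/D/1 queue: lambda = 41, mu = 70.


M/D/1: Lq = rho^2 / (2*(1-rho)) where rho = 41/70; Lq = 0.41

0.41


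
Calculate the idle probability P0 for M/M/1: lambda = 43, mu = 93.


P0 = 1 - rho = 1 - 43/93 = 0.5376

0.5376


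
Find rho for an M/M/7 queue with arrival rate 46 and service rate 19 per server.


rho = lambda/(c*mu) = 46/(7*19) = 0.3459

0.3459


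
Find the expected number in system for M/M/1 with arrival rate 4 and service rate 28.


rho = 4/28; L = rho/(1-rho) = 0.17

0.17


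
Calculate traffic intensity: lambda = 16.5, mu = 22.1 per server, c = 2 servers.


rho = lambda / (c * mu) = 16.5 / (2 * 22.1) = 0.3733

0.3733


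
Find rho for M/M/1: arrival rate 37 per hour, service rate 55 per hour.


rho = lambda/mu = 37/55 = 0.6727

0.6727


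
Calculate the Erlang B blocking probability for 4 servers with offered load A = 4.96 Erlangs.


B(N,A) = (A^N/N!) / sum(A^k/k!, k=0..N) with N=4, A=4.96 = 0.3952

0.3952


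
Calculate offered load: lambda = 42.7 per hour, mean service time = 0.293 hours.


Offered load a = lambda * E[S] = 42.7 * 0.293 = 12.51 Erlangs

12.51 Erlangs


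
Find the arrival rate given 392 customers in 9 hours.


lambda = total arrivals / time = 392 / 9 = 43.56 per hour

43.56 per hour


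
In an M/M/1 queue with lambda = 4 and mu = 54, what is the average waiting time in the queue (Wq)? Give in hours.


rho = 4/54; Wq = rho/(mu - lambda) = 0.0015 hours

0.0015 hours


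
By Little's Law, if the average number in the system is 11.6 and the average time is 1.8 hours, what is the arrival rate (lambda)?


lambda = L / W = 11.6 / 1.8 = 6.44 per hour

6.44 per hour


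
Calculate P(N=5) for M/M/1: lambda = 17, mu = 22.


rho = 17/22; P(n) = (1-rho)*rho^n = (1-17/22)*(17/22)^5 = 0.0626

0.0626


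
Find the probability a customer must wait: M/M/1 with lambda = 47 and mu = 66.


P(wait) = rho = lambda/mu = 47/66 = 0.7121

0.7121


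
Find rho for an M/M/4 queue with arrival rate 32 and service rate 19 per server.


rho = lambda/(c*mu) = 32/(4*19) = 0.4211

0.4211


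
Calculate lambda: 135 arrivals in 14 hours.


lambda = total arrivals / time = 135 / 14 = 9.64 per hour

9.64 per hour


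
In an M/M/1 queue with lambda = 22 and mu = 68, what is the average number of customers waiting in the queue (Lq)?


rho = 22/68; Lq = rho^2/(1-rho) = 0.15

0.15


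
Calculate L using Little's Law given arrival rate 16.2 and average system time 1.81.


L = lambda * W = 16.2 * 1.81 = 29.32

29.32


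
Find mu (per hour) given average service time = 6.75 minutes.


mu = 60 / avg_service_time = 60 / 6.75 = 8.89 per hour

8.89 per hour


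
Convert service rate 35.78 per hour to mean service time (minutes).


Mean service time = 60/mu = 60/35.78 = 1.68 minutes

1.68 minutes


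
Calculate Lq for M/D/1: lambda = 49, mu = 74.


M/D/1: Lq = rho^2 / (2*(1-rho)) where rho = 49/74; Lq = 0.65

0.65


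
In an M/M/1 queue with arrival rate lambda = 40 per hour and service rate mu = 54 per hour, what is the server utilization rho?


rho = lambda/mu = 40/54 = 0.7407

0.7407


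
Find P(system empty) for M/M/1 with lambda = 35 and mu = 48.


P0 = 1 - rho = 1 - 35/48 = 0.2708

0.2708


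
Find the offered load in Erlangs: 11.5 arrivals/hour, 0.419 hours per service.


Offered load a = lambda * E[S] = 11.5 * 0.419 = 4.82 Erlangs

4.82 Erlangs


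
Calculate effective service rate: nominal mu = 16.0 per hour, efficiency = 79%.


Effective rate = mu * efficiency = 16.0 * 0.79 = 12.64 per hour

12.64 per hour


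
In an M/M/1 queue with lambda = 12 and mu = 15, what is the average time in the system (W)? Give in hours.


W = 1/(mu - lambda) = 1/(15 - 12) = 0.3333 hours

0.3333 hours


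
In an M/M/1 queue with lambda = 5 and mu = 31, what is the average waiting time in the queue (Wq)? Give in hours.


rho = 5/31; Wq = rho/(mu - lambda) = 0.0062 hours

0.0062 hours


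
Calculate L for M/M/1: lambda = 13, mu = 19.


rho = 13/19; L = rho/(1-rho) = 2.17

2.17


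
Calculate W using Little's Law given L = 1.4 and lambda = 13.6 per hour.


W = L / lambda = 1.4 / 13.6 = 0.1029 hours

0.1029 hours


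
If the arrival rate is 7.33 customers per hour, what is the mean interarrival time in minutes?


Mean interarrival time = 60/lambda = 60/7.33 = 8.19 minutes

8.19 minutes


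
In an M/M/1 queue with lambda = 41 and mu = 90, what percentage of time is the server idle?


Idle fraction = (1 - rho) * 100 = (1 - 41/90) * 100 = 54.4%

54.4%


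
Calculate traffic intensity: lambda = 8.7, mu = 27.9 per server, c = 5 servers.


rho = lambda / (c * mu) = 8.7 / (5 * 27.9) = 0.0624

0.0624


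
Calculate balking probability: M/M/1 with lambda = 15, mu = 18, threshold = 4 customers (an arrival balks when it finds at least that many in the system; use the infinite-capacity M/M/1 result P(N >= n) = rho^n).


P(N >= 4) = rho^4 = (15/18)^4 = 0.4823

0.4823


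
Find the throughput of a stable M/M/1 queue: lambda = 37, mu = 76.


For a stable queue (lambda < mu), throughput = lambda = 37 per hour

37 per hour


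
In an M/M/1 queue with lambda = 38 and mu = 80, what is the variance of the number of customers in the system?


rho = 38/80; Var(N) = rho/(1-rho)^2 = 1.72

1.72


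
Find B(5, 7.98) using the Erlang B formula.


B(N,A) = (A^N/N!) / sum(A^k/k!, k=0..N) with N=5, A=7.98 = 0.478

0.478


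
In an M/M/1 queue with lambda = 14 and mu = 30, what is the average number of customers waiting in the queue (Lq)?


rho = 14/30; Lq = rho^2/(1-rho) = 0.41

0.41


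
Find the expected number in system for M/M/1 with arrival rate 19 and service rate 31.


rho = 19/31; L = rho/(1-rho) = 1.58

1.58


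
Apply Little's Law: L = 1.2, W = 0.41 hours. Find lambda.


lambda = L / W = 1.2 / 0.41 = 2.93 per hour

2.93 per hour


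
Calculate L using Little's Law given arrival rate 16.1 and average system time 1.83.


L = lambda * W = 16.1 * 1.83 = 29.46

29.46


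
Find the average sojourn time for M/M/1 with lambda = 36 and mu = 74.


W = 1/(mu - lambda) = 1/(74 - 36) = 0.0263 hours

0.0263 hours


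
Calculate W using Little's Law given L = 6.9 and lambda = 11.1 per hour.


W = L / lambda = 6.9 / 11.1 = 0.6216 hours

0.6216 hours


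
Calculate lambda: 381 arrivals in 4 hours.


lambda = total arrivals / time = 381 / 4 = 95.25 per hour

95.25 per hour


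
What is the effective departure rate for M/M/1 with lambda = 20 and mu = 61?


For a stable queue (lambda < mu), throughput = lambda = 20 per hour

20 per hour


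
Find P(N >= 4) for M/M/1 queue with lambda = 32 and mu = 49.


P(N >= 4) = rho^4 = (32/49)^4 = 0.1819

0.1819


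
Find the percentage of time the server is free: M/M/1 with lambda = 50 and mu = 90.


Idle fraction = (1 - rho) * 100 = (1 - 50/90) * 100 = 44.4%

44.4%


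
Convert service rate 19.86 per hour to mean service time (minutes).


Mean service time = 60/mu = 60/19.86 = 3.02 minutes

3.02 minutes


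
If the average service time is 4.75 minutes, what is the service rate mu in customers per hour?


mu = 60 / avg_service_time = 60 / 4.75 = 12.63 per hour

12.63 per hour


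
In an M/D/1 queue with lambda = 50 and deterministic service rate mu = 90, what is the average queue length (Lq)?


M/D/1: Lq = rho^2 / (2*(1-rho)) where rho = 50/90; Lq = 0.35

0.35


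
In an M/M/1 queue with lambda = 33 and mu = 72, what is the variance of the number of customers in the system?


rho = 33/72; Var(N) = rho/(1-rho)^2 = 1.56

1.56


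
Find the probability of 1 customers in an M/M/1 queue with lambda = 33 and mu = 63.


rho = 33/63; P(n) = (1-rho)*rho^n = (1-33/63)*(33/63)^1 = 0.2494

0.2494


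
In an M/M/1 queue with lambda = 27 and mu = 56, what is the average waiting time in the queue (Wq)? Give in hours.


rho = 27/56; Wq = rho/(mu - lambda) = 0.0166 hours

0.0166 hours


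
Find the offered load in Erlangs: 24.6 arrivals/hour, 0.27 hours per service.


Offered load a = lambda * E[S] = 24.6 * 0.27 = 6.64 Erlangs

6.64 Erlangs


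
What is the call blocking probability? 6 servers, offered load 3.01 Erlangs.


B(N,A) = (A^N/N!) / sum(A^k/k!, k=0..N) with N=6, A=3.01 = 0.0527

0.0527


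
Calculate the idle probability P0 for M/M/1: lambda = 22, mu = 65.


P0 = 1 - rho = 1 - 22/65 = 0.6615

0.6615


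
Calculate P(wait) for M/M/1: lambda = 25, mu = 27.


P(wait) = rho = lambda/mu = 25/27 = 0.9259

0.9259


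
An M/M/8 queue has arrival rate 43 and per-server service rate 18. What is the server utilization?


rho = lambda/(c*mu) = 43/(8*18) = 0.2986

0.2986


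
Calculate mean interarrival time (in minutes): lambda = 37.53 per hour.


Mean interarrival time = 60/lambda = 60/37.53 = 1.6 minutes

1.6 minutes


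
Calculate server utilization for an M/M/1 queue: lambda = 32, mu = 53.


rho = lambda/mu = 32/53 = 0.6038

0.6038


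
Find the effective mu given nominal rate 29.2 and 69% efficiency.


Effective rate = mu * efficiency = 29.2 * 0.69 = 20.15 per hour

20.15 per hour


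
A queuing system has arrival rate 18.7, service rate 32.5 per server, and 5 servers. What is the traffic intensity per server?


rho = lambda / (c * mu) = 18.7 / (5 * 32.5) = 0.1151

0.1151


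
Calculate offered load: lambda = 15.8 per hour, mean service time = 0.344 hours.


Offered load a = lambda * E[S] = 15.8 * 0.344 = 5.44 Erlangs

5.44 Erlangs
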